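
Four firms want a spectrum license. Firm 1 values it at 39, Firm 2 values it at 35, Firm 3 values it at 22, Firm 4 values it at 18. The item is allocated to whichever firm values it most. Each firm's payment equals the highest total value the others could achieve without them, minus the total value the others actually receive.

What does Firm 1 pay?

35

Firm 1 has the highest value and receives the item.
Without Firm 1, the item would go to the next-highest value, 35, so the others could achieve 35.
With Firm 1 present and winning, the others receive nothing, so their total is 0.
Payment = 35 - 0 = 35.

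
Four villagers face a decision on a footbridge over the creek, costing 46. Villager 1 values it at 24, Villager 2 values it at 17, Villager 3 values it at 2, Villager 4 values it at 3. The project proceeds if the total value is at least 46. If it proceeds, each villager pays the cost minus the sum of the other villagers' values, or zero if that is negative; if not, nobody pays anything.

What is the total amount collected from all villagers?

Total value 46 ≥ cost 46, so it is built.
Villager 1: others sum to 22; max(0, 46 - 22) = 24.
Villager 2: others sum to 29; max(0, 46 - 29) = 17.
Villager 3: others sum to 44; max(0, 46 - 44) = 2.
Villager 4: others sum to 43; max(0, 46 - 43) = 3.
Total collected = 24 + 17 + 2 + 3 = 46.

46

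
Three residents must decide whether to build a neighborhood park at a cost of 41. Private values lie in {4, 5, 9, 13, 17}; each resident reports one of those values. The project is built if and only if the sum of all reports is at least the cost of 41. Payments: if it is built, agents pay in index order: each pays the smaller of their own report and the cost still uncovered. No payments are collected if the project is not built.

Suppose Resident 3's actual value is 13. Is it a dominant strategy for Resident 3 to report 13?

Yes

Check each profile of the others' reports and compare truth against every alternative report.
Others report (17, 17): truth gives 6, best alternative gives 6.
Others report (13, 17): truth gives 2, best alternative gives 2.
Others report (17, 13): truth gives 2, best alternative gives 2.
Others report (4, 4): truth gives 0, best alternative gives 0.
Others report (4, 5): truth gives 0, best alternative gives 0.
Others report (4, 9): truth gives 0, best alternative gives 0.
(Remaining 19 profiles checked similarly; truth is weakly best in each.)
In every case the truthful report is at least as good as any alternative, so it is a dominant strategy.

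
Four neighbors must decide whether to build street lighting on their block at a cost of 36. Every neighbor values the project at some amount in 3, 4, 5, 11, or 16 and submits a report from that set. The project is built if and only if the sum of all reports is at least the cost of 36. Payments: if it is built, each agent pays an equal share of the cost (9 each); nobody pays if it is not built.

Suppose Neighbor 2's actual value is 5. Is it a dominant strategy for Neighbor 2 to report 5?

No

Consider the case where Neighbor 1 reports 4, Neighbor 3 reports 11 and Neighbor 4 reports 16.
Truthful report 5: project built, pays 9, utility 5 - 9 = -4.
Report 3 instead: project not built, utility 0.
Since 0 > -4, reporting 3 is strictly better here, so truthful reporting is not dominant.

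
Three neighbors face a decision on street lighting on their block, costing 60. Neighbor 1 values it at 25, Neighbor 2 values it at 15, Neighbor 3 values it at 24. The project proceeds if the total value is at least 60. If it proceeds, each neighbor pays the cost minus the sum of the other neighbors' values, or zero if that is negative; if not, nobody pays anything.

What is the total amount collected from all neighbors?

52

Total value 64 ≥ cost 60, so it is built.
Neighbor 1: others sum to 39; max(0, 60 - 39) = 21.
Neighbor 2: others sum to 49; max(0, 60 - 49) = 11.
Neighbor 3: others sum to 40; max(0, 60 - 40) = 20.
Total collected = 21 + 11 + 20 = 52.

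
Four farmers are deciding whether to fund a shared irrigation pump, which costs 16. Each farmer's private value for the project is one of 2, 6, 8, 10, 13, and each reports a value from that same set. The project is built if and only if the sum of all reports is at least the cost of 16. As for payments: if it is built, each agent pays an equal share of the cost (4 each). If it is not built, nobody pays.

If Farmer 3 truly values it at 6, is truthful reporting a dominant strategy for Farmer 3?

No

Consider the case where Farmer 1 reports 2, Farmer 2 reports 2 and Farmer 4 reports 2.
Truthful report 6: project not built, utility 0.
Report 10 instead: project built, pays 4, utility 6 - 4 = 2.
Since 2 > 0, reporting 10 is strictly better here, so truthful reporting is not dominant.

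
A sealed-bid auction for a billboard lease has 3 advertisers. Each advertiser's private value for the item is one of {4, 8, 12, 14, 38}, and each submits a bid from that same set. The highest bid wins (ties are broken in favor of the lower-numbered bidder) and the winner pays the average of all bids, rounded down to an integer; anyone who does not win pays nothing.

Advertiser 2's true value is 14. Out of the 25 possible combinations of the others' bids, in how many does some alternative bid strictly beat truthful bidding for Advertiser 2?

5

Others bid (4, 4): truth gives 7; bid 8 gives 9 > 7. Violating.
Others bid (4, 8): truth gives 6; bid 8 gives 8 > 6. Violating.
Others bid (4, 12): truth gives 4; bid 12 gives 5 > 4. Violating.
Others bid (8, 8): truth gives 4; bid 12 gives 5 > 4. Violating.
Others bid (4, 14): truth gives 4; no alternative beats it.
Others bid (4, 38): truth gives 0; no alternative beats it.
(Checking all 25 profiles: 5 have a profitable deviation, 20 do not.)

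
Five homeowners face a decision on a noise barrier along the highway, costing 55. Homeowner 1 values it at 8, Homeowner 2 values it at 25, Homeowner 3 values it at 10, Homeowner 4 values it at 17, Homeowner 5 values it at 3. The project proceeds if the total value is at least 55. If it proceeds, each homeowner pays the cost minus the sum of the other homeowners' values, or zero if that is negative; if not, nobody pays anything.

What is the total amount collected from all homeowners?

Total value 63 ≥ cost 55, so it is built.
Homeowner 1: others sum to 55; max(0, 55 - 55) = 0.
Homeowner 2: others sum to 38; max(0, 55 - 38) = 17.
Homeowner 3: others sum to 53; max(0, 55 - 53) = 2.
Homeowner 4: others sum to 46; max(0, 55 - 46) = 9.
Homeowner 5: others sum to 60; max(0, 55 - 60) = 0.
Total collected = 0 + 17 + 2 + 9 + 0 = 28.

28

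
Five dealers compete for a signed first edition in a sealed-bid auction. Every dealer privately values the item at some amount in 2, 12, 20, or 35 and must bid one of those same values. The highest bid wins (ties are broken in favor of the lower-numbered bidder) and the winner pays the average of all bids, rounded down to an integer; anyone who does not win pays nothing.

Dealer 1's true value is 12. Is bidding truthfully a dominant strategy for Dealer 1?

No

Consider the case where Dealer 2 bids 2, Dealer 3 bids 2, Dealer 4 bids 2 and Dealer 5 bids 2.
Truthful bid 12: wins, pays 4, utility 12 - 4 = 8.
Bid 2 instead: wins, pays 2, utility 12 - 2 = 10.
Since 10 > 8, bidding 2 is strictly better here, so truthful bidding is not dominant.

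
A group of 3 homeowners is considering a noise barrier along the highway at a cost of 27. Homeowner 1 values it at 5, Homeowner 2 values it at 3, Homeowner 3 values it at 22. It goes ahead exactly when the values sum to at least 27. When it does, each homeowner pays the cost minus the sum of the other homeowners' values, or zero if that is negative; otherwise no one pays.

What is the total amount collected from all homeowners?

21

Total value 30 ≥ cost 27, so it is built.
Homeowner 1: others sum to 25; max(0, 27 - 25) = 2.
Homeowner 2: others sum to 27; max(0, 27 - 27) = 0.
Homeowner 3: others sum to 8; max(0, 27 - 8) = 19.
Total collected = 2 + 0 + 19 = 21.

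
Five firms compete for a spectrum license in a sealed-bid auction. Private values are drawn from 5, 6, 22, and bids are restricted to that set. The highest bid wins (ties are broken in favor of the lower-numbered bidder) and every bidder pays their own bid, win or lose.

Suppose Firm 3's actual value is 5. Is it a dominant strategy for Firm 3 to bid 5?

No

Consider the case where Firm 1 bids 5, Firm 2 bids 5, Firm 4 bids 5 and Firm 5 bids 5.
Truthful bid 5: loses but pays 5, utility -5.
Bid 6 instead: wins, pays 6, utility 5 - 6 = -1.
Since -1 > -5, bidding 6 is strictly better here, so truthful bidding is not dominant.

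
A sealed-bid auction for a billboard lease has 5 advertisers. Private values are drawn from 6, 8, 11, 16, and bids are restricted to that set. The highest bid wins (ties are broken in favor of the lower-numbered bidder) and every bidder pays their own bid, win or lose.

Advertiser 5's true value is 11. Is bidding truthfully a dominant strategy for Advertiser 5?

Consider the case where Advertiser 1 bids 6, Advertiser 2 bids 6, Advertiser 3 bids 6 and Advertiser 4 bids 6.
Truthful bid 11: wins, pays 11, utility 11 - 11 = 0.
Bid 8 instead: wins, pays 8, utility 11 - 8 = 3.
Since 3 > 0, bidding 8 is strictly better here, so truthful bidding is not dominant.

No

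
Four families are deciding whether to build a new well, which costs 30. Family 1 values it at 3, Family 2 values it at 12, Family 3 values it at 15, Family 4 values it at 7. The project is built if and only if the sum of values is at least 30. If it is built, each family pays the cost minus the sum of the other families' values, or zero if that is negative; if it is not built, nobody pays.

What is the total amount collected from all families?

Total value 37 ≥ cost 30, so it is built.
Family 1: others sum to 34; max(0, 30 - 34) = 0.
Family 2: others sum to 25; max(0, 30 - 25) = 5.
Family 3: others sum to 22; max(0, 30 - 22) = 8.
Family 4: others sum to 30; max(0, 30 - 30) = 0.
Total collected = 0 + 5 + 8 + 0 = 13.

13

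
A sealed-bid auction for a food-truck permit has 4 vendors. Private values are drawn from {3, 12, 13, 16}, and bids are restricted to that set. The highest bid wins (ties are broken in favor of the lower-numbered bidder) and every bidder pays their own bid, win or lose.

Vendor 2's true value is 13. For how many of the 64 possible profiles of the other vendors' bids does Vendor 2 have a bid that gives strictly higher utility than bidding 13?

Others bid (3, 3, 3): truth gives 0; bid 12 gives 1 > 0. Violating.
Others bid (3, 3, 12): truth gives 0; bid 12 gives 1 > 0. Violating.
Others bid (3, 3, 16): truth gives -13; bid 3 gives -3 > -13. Violating.
Others bid (3, 12, 3): truth gives 0; bid 12 gives 1 > 0. Violating.
Others bid (3, 3, 13): truth gives 0; no alternative beats it.
Others bid (3, 12, 13): truth gives 0; no alternative beats it.
(Checking all 64 profiles: 50 have a profitable deviation, 14 do not.)

50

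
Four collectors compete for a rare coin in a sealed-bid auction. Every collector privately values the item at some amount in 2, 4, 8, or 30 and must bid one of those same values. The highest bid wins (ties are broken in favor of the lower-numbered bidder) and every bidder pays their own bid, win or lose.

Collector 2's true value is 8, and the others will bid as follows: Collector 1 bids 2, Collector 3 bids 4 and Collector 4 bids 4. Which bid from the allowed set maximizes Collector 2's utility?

4

Bid 2: loses but pays 2, utility -2.
Bid 4: wins, pays 4, utility 8 - 4 = 4.
Bid 8: wins, pays 8, utility 8 - 8 = 0.
Bid 30: wins, pays 30, utility 8 - 30 = -22.
The best choice is 4 with utility 4.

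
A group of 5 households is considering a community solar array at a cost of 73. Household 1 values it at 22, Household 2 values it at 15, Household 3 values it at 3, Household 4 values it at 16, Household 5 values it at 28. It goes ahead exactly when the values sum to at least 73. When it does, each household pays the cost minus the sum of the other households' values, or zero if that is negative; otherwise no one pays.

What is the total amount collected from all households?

37

Total value 84 ≥ cost 73, so it is built.
Household 1: others sum to 62; max(0, 73 - 62) = 11.
Household 2: others sum to 69; max(0, 73 - 69) = 4.
Household 3: others sum to 81; max(0, 73 - 81) = 0.
Household 4: others sum to 68; max(0, 73 - 68) = 5.
Household 5: others sum to 56; max(0, 73 - 56) = 17.
Total collected = 11 + 4 + 0 + 5 + 17 = 37.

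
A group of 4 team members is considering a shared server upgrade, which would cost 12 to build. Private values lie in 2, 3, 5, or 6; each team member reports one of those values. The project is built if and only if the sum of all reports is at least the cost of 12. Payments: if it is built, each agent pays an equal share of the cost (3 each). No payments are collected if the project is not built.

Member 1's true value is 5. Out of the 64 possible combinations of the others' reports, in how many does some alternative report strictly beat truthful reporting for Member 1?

1

Others report (2, 2, 2): truth gives 0; report 6 gives 2 > 0. Violating.
Others report (2, 2, 3): truth gives 2; no alternative beats it.
Others report (2, 2, 5): truth gives 2; no alternative beats it.
(Checking all 64 profiles: 1 has a profitable deviation, 63 do not.)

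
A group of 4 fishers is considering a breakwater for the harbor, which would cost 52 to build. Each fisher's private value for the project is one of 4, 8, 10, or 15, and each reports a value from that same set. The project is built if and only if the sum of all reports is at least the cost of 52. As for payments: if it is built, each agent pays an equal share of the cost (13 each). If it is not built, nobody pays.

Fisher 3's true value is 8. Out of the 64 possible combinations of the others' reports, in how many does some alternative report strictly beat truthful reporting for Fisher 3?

1

Others report (15, 15, 15): truth gives -5; report 4 gives 0 > -5. Violating.
Others report (4, 4, 4): truth gives 0; no alternative beats it.
Others report (4, 4, 8): truth gives 0; no alternative beats it.
(Checking all 64 profiles: 1 has a profitable deviation, 63 do not.)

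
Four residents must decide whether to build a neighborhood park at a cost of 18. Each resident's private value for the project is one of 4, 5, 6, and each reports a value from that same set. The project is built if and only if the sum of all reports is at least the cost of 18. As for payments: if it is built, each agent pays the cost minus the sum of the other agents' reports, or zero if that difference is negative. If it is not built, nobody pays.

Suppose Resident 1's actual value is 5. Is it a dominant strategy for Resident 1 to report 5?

Yes

Check each profile of the others' reports and compare truth against every alternative report.
Others report (6, 6, 6): truth gives 5, best alternative gives 5.
Others report (5, 6, 6): truth gives 4, best alternative gives 4.
Others report (6, 5, 6): truth gives 4, best alternative gives 4.
Others report (6, 6, 5): truth gives 4, best alternative gives 4.
Others report (4, 6, 6): truth gives 3, best alternative gives 3.
Others report (5, 5, 6): truth gives 3, best alternative gives 3.
(Remaining 21 profiles checked similarly; truth is weakly best in each.)
In every case the truthful report is at least as good as any alternative, so it is a dominant strategy.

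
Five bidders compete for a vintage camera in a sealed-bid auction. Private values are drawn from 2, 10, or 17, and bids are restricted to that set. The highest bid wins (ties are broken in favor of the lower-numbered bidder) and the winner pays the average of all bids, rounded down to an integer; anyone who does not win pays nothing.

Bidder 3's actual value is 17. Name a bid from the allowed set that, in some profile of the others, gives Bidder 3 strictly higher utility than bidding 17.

Suppose Bidder 1 bids 2, Bidder 2 bids 2, Bidder 4 bids 2 and Bidder 5 bids 2.
Bid 17: wins, pays 5, utility 17 - 5 = 12.
Bid 10: wins, pays 3, utility 17 - 3 = 14.
So bidding 10 beats truth here (14 > 12).

10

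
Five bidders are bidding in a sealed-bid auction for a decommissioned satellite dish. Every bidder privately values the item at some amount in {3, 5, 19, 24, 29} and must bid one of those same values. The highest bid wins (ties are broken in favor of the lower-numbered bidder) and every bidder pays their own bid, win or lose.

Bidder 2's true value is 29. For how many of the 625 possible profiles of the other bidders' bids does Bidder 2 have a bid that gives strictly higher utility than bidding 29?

Others bid (3, 3, 3, 3): truth gives 0; bid 5 gives 24 > 0. Violating.
Others bid (3, 3, 3, 5): truth gives 0; bid 5 gives 24 > 0. Violating.
Others bid (3, 3, 3, 19): truth gives 0; bid 19 gives 10 > 0. Violating.
Others bid (3, 3, 3, 24): truth gives 0; bid 24 gives 5 > 0. Violating.
Others bid (3, 3, 3, 29): truth gives 0; no alternative beats it.
Others bid (3, 3, 5, 29): truth gives 0; no alternative beats it.
(Checking all 625 profiles: 317 have a profitable deviation, 308 do not.)

317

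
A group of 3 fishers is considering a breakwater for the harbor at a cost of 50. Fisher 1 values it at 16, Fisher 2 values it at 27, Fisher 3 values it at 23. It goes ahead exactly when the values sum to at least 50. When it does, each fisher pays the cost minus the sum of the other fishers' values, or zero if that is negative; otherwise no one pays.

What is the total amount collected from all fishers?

18

Total value 66 ≥ cost 50, so it is built.
Fisher 1: others sum to 50; max(0, 50 - 50) = 0.
Fisher 2: others sum to 39; max(0, 50 - 39) = 11.
Fisher 3: others sum to 43; max(0, 50 - 43) = 7.
Total collected = 0 + 11 + 7 = 18.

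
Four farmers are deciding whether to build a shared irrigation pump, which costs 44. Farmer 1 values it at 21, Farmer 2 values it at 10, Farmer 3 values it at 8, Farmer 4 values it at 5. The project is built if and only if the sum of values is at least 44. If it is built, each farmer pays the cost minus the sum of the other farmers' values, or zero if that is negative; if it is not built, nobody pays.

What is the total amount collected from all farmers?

Total value 44 ≥ cost 44, so it is built.
Farmer 1: others sum to 23; max(0, 44 - 23) = 21.
Farmer 2: others sum to 34; max(0, 44 - 34) = 10.
Farmer 3: others sum to 36; max(0, 44 - 36) = 8.
Farmer 4: others sum to 39; max(0, 44 - 39) = 5.
Total collected = 21 + 10 + 8 + 5 = 44.

44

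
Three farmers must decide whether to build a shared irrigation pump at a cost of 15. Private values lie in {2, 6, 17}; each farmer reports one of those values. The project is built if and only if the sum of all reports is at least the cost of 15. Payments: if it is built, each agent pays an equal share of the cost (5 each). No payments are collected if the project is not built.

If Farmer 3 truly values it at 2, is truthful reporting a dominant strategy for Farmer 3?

Yes

Check each profile of the others' reports and compare truth against every alternative report.
Others report (6, 6): truth gives 0, best alternative gives -3.
Others report (2, 17): truth gives -3, best alternative gives -3.
Others report (6, 17): truth gives -3, best alternative gives -3.
Others report (17, 2): truth gives -3, best alternative gives -3.
Others report (17, 6): truth gives -3, best alternative gives -3.
Others report (17, 17): truth gives -3, best alternative gives -3.
(Remaining 3 profiles checked similarly; truth is weakly best in each.)
In every case the truthful report is at least as good as any alternative, so it is a dominant strategy.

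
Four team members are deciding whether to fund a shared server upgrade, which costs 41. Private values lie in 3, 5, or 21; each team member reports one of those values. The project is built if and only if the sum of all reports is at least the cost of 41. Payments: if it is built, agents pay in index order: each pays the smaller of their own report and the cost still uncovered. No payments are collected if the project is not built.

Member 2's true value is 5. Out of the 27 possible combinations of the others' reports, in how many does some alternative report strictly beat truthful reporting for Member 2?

Others report (3, 21, 21): truth gives 0; report 3 gives 2 > 0. Violating.
Others report (5, 21, 21): truth gives 0; report 3 gives 2 > 0. Violating.
Others report (21, 3, 21): truth gives 0; report 3 gives 2 > 0. Violating.
Others report (21, 5, 21): truth gives 0; report 3 gives 2 > 0. Violating.
Others report (3, 3, 3): truth gives 0; no alternative beats it.
Others report (3, 3, 5): truth gives 0; no alternative beats it.
(Checking all 27 profiles: 7 have a profitable deviation, 20 do not.)

7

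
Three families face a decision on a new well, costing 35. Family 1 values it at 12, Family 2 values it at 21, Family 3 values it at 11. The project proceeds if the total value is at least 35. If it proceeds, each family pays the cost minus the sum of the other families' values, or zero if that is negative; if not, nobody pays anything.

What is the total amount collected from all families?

17

Total value 44 ≥ cost 35, so it is built.
Family 1: others sum to 32; max(0, 35 - 32) = 3.
Family 2: others sum to 23; max(0, 35 - 23) = 12.
Family 3: others sum to 33; max(0, 35 - 33) = 2.
Total collected = 3 + 12 + 2 = 17.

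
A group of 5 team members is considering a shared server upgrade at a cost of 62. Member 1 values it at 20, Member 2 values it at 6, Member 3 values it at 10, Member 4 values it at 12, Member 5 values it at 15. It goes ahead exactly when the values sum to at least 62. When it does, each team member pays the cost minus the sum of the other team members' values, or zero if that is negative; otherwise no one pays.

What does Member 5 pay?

14

Total value 63 ≥ cost 62, so the project is built.
The other team members' values sum to 48.
Cost minus that sum is 62 - 48 = 14.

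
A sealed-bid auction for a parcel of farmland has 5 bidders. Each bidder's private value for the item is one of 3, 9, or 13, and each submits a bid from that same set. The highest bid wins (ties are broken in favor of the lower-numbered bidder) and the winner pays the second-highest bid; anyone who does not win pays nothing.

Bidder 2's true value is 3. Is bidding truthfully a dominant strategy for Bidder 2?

Check each profile of the others' bids and compare truth against every alternative bid.
Others bid (3, 3, 3, 9): truth gives 0, best alternative gives -6.
Others bid (3, 3, 9, 3): truth gives 0, best alternative gives -6.
Others bid (3, 3, 9, 9): truth gives 0, best alternative gives -6.
Others bid (3, 9, 3, 3): truth gives 0, best alternative gives -6.
Others bid (3, 9, 3, 9): truth gives 0, best alternative gives -6.
Others bid (3, 9, 9, 3): truth gives 0, best alternative gives -6.
(Remaining 75 profiles checked similarly; truth is weakly best in each.)
In every case the truthful bid is at least as good as any alternative, so it is a dominant strategy.

Yes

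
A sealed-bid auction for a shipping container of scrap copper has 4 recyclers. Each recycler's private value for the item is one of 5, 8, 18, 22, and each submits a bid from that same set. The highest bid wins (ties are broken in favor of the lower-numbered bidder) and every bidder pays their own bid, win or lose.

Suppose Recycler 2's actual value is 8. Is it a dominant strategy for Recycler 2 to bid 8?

Consider the case where Recycler 1 bids 5, Recycler 3 bids 5 and Recycler 4 bids 18.
Truthful bid 8: loses but pays 8, utility -8.
Bid 5 instead: loses but pays 5, utility -5.
Since -5 > -8, bidding 5 is strictly better here, so truthful bidding is not dominant.

No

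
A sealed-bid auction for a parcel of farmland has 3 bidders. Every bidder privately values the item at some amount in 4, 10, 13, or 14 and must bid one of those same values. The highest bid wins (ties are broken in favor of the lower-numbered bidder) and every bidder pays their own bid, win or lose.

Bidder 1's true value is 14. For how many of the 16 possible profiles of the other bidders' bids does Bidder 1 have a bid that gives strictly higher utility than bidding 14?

9

Others bid (4, 4): truth gives 0; bid 4 gives 10 > 0. Violating.
Others bid (4, 10): truth gives 0; bid 10 gives 4 > 0. Violating.
Others bid (4, 13): truth gives 0; bid 13 gives 1 > 0. Violating.
Others bid (10, 4): truth gives 0; bid 10 gives 4 > 0. Violating.
Others bid (4, 14): truth gives 0; no alternative beats it.
Others bid (10, 14): truth gives 0; no alternative beats it.
(Checking all 16 profiles: 9 have a profitable deviation, 7 do not.)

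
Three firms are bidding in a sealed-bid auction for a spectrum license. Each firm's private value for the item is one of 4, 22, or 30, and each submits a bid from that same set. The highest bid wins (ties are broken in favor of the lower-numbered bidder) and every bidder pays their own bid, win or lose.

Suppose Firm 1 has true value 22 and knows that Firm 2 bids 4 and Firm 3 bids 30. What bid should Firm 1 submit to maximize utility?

Bid 4: loses but pays 4, utility -4.
Bid 22: loses but pays 22, utility -22.
Bid 30: wins, pays 30, utility 22 - 30 = -8.
The best choice is 4 with utility -4.

4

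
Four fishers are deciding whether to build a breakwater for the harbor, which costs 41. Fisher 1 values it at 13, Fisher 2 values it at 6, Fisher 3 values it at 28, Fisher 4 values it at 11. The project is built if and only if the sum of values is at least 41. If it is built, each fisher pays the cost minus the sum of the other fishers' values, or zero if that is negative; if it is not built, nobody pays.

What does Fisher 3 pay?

11

Total value 58 ≥ cost 41, so the project is built.
The other fishers' values sum to 30.
Cost minus that sum is 41 - 30 = 11.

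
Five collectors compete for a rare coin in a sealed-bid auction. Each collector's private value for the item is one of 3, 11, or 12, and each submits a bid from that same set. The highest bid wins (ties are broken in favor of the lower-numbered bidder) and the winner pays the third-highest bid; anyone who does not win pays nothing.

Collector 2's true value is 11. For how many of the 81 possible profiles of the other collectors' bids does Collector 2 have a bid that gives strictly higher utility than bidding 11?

Others bid (3, 3, 3, 12): truth gives 0; bid 12 gives 8 > 0. Violating.
Others bid (3, 3, 12, 3): truth gives 0; bid 12 gives 8 > 0. Violating.
Others bid (3, 12, 3, 3): truth gives 0; bid 12 gives 8 > 0. Violating.
Others bid (11, 3, 3, 3): truth gives 0; bid 12 gives 8 > 0. Violating.
Others bid (3, 3, 3, 3): truth gives 8; no alternative beats it.
Others bid (3, 3, 3, 11): truth gives 8; no alternative beats it.
(Checking all 81 profiles: 4 have a profitable deviation, 77 do not.)

4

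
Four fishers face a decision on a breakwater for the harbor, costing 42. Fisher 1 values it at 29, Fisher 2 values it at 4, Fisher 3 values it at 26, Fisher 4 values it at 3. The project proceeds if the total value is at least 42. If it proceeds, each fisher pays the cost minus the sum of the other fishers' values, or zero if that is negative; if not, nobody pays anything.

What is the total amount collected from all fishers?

Total value 62 ≥ cost 42, so it is built.
Fisher 1: others sum to 33; max(0, 42 - 33) = 9.
Fisher 2: others sum to 58; max(0, 42 - 58) = 0.
Fisher 3: others sum to 36; max(0, 42 - 36) = 6.
Fisher 4: others sum to 59; max(0, 42 - 59) = 0.
Total collected = 9 + 0 + 6 + 0 = 15.

15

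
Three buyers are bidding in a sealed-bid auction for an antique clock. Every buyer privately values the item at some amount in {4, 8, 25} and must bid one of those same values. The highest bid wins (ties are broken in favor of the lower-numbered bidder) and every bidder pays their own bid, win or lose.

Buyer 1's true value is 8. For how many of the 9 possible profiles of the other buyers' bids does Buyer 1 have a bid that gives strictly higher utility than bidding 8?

Others bid (4, 4): truth gives 0; bid 4 gives 4 > 0. Violating.
Others bid (4, 25): truth gives -8; bid 4 gives -4 > -8. Violating.
Others bid (8, 25): truth gives -8; bid 4 gives -4 > -8. Violating.
Others bid (25, 4): truth gives -8; bid 4 gives -4 > -8. Violating.
Others bid (4, 8): truth gives 0; no alternative beats it.
Others bid (8, 4): truth gives 0; no alternative beats it.
(Checking all 9 profiles: 6 have a profitable deviation, 3 do not.)

6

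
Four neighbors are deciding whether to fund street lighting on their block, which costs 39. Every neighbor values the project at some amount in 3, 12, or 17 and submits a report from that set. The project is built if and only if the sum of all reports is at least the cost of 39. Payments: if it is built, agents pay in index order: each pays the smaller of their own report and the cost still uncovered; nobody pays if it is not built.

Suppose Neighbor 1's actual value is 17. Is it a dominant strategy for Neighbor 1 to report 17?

No

Consider the case where Neighbor 2 reports 3, Neighbor 3 reports 12 and Neighbor 4 reports 12.
Truthful report 17: project built, pays 17, utility 17 - 17 = 0.
Report 12 instead: project built, pays 12, utility 17 - 12 = 5.
Since 5 > 0, reporting 12 is strictly better here, so truthful reporting is not dominant.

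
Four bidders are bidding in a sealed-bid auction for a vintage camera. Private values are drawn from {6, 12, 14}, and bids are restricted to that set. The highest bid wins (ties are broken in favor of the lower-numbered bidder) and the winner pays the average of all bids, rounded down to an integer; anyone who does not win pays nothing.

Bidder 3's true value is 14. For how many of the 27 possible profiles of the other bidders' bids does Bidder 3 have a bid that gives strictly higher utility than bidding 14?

1

Others bid (6, 6, 6): truth gives 6; bid 12 gives 7 > 6. Violating.
Others bid (6, 6, 12): truth gives 5; no alternative beats it.
Others bid (6, 6, 14): truth gives 4; no alternative beats it.
(Checking all 27 profiles: 1 has a profitable deviation, 26 do not.)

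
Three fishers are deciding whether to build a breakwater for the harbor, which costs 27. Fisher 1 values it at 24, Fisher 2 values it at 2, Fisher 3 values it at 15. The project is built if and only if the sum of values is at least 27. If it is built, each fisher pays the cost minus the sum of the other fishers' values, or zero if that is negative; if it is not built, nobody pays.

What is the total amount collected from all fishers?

11

Total value 41 ≥ cost 27, so it is built.
Fisher 1: others sum to 17; max(0, 27 - 17) = 10.
Fisher 2: others sum to 39; max(0, 27 - 39) = 0.
Fisher 3: others sum to 26; max(0, 27 - 26) = 1.
Total collected = 10 + 0 + 1 = 11.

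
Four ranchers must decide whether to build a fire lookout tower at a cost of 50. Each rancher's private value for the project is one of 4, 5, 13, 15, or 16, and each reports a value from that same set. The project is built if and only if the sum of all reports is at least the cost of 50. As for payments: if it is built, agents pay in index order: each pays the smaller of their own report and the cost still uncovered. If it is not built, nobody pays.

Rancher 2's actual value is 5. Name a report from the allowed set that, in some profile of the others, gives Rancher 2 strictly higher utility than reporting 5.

4

Suppose Rancher 1 reports 15, Rancher 3 reports 15 and Rancher 4 reports 16.
Report 5: project built, pays 5, utility 5 - 5 = 0.
Report 4: project built, pays 4, utility 5 - 4 = 1.
So reporting 4 beats truth here (1 > 0).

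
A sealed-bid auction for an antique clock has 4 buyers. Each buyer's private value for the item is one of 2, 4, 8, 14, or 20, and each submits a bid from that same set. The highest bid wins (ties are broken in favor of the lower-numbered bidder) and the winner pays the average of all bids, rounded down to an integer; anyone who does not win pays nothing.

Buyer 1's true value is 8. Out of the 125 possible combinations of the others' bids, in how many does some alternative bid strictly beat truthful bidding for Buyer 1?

Others bid (2, 2, 2): truth gives 5; bid 2 gives 6 > 5. Violating.
Others bid (2, 2, 4): truth gives 4; bid 4 gives 5 > 4. Violating.
Others bid (2, 4, 2): truth gives 4; bid 4 gives 5 > 4. Violating.
Others bid (2, 4, 4): truth gives 4; bid 4 gives 5 > 4. Violating.
Others bid (2, 2, 8): truth gives 3; no alternative beats it.
Others bid (2, 2, 14): truth gives 0; no alternative beats it.
(Checking all 125 profiles: 8 have a profitable deviation, 117 do not.)

8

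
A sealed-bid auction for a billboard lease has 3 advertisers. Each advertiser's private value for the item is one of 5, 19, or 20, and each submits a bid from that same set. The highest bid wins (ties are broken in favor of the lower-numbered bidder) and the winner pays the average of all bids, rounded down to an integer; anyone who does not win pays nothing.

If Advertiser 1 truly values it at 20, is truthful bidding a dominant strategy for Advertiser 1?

Consider the case where Advertiser 2 bids 5 and Advertiser 3 bids 5.
Truthful bid 20: wins, pays 10, utility 20 - 10 = 10.
Bid 5 instead: wins, pays 5, utility 20 - 5 = 15.
Since 15 > 10, bidding 5 is strictly better here, so truthful bidding is not dominant.

No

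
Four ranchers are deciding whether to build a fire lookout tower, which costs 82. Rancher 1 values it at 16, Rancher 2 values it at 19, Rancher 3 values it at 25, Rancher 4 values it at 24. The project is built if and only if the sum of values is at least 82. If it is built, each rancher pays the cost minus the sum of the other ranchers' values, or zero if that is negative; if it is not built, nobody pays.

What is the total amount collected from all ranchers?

Total value 84 ≥ cost 82, so it is built.
Rancher 1: others sum to 68; max(0, 82 - 68) = 14.
Rancher 2: others sum to 65; max(0, 82 - 65) = 17.
Rancher 3: others sum to 59; max(0, 82 - 59) = 23.
Rancher 4: others sum to 60; max(0, 82 - 60) = 22.
Total collected = 14 + 17 + 23 + 22 = 76.

76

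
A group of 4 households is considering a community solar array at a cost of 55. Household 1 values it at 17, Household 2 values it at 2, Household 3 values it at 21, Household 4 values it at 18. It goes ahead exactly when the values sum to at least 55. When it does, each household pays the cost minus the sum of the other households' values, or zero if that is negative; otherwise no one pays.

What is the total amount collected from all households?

47

Total value 58 ≥ cost 55, so it is built.
Household 1: others sum to 41; max(0, 55 - 41) = 14.
Household 2: others sum to 56; max(0, 55 - 56) = 0.
Household 3: others sum to 37; max(0, 55 - 37) = 18.
Household 4: others sum to 40; max(0, 55 - 40) = 15.
Total collected = 14 + 0 + 18 + 15 = 47.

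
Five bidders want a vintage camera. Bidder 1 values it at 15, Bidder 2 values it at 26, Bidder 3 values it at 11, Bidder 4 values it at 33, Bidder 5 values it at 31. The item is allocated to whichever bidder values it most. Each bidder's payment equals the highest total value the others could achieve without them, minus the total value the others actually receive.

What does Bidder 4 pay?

31

Bidder 4 has the highest value and receives the item.
Without Bidder 4, the item would go to the next-highest value, 31, so the others could achieve 31.
With Bidder 4 present and winning, the others receive nothing, so their total is 0.
Payment = 31 - 0 = 31.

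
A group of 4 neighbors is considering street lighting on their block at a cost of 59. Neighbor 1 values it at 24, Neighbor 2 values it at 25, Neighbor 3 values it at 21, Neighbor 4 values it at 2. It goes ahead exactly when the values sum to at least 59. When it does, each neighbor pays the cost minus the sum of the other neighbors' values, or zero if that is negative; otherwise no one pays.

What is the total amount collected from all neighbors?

31

Total value 72 ≥ cost 59, so it is built.
Neighbor 1: others sum to 48; max(0, 59 - 48) = 11.
Neighbor 2: others sum to 47; max(0, 59 - 47) = 12.
Neighbor 3: others sum to 51; max(0, 59 - 51) = 8.
Neighbor 4: others sum to 70; max(0, 59 - 70) = 0.
Total collected = 11 + 12 + 8 + 0 = 31.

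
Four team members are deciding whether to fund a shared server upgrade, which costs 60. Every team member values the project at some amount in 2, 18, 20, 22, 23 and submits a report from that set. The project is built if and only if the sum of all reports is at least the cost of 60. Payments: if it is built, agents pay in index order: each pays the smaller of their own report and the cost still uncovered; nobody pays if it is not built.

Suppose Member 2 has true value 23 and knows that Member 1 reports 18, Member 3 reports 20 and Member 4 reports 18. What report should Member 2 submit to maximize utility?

18

Report 2: project not built, utility 0.
Report 18: project built, pays 18, utility 23 - 18 = 5.
Report 20: project built, pays 20, utility 23 - 20 = 3.
Report 22: project built, pays 22, utility 23 - 22 = 1.
Report 23: project built, pays 23, utility 23 - 23 = 0.
The best choice is 18 with utility 5.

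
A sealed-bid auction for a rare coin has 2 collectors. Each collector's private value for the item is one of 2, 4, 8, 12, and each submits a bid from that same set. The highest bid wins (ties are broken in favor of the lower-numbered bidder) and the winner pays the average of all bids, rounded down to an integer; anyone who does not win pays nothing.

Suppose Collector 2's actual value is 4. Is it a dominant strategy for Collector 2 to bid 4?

Yes

Check each profile of the others' bids and compare truth against every alternative bid.
Others bid (2): truth gives 1, best alternative gives 0.
Others bid (4): truth gives 0, best alternative gives 0.
Others bid (8): truth gives 0, best alternative gives 0.
Others bid (12): truth gives 0, best alternative gives 0.
In every case the truthful bid is at least as good as any alternative, so it is a dominant strategy.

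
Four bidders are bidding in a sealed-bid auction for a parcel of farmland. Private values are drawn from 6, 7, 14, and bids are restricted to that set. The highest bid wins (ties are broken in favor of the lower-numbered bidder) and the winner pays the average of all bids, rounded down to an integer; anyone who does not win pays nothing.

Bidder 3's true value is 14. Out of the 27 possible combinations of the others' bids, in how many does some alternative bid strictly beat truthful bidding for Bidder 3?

Others bid (6, 6, 6): truth gives 6; bid 7 gives 8 > 6. Violating.
Others bid (6, 6, 7): truth gives 6; bid 7 gives 8 > 6. Violating.
Others bid (6, 6, 14): truth gives 4; no alternative beats it.
Others bid (6, 7, 6): truth gives 6; no alternative beats it.
(Checking all 27 profiles: 2 have a profitable deviation, 25 do not.)

2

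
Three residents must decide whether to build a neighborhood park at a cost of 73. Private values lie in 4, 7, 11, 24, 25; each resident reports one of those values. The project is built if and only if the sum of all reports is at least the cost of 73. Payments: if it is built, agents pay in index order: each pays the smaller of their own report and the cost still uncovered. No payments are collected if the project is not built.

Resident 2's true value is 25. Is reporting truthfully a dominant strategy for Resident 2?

Consider the case where Resident 1 reports 24 and Resident 3 reports 25.
Truthful report 25: project built, pays 25, utility 25 - 25 = 0.
Report 24 instead: project built, pays 24, utility 25 - 24 = 1.
Since 1 > 0, reporting 24 is strictly better here, so truthful reporting is not dominant.

No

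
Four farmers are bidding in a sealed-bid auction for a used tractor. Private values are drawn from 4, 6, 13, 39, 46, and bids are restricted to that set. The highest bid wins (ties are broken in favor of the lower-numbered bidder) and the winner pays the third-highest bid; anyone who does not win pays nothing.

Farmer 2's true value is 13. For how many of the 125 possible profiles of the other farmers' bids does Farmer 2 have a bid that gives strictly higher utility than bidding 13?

24

Others bid (4, 4, 39): truth gives 0; bid 39 gives 9 > 0. Violating.
Others bid (4, 4, 46): truth gives 0; bid 46 gives 9 > 0. Violating.
Others bid (4, 6, 39): truth gives 0; bid 39 gives 7 > 0. Violating.
Others bid (4, 6, 46): truth gives 0; bid 46 gives 7 > 0. Violating.
Others bid (4, 4, 4): truth gives 9; no alternative beats it.
Others bid (4, 4, 6): truth gives 9; no alternative beats it.
(Checking all 125 profiles: 24 have a profitable deviation, 101 do not.)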